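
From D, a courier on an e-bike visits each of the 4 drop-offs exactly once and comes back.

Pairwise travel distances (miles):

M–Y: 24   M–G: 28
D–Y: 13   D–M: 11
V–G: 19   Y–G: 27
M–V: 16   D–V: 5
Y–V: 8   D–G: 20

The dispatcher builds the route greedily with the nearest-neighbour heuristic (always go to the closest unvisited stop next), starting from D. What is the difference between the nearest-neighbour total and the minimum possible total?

D: V=5, M=11, Y=13, G=20 ⇒ V
V: Y=8, M=16, G=19 ⇒ Y
Y: M=24, G=27 ⇒ M
M: G=28 ⇒ G
NN route D → V → Y → M → G → D costs 85.
Optimal: D → M → G → Y → V → D costs 79 (by enumerating all 12 distinct tours).
Excess = 85 − 79 = 6.

Excess over optimum: 6 miles.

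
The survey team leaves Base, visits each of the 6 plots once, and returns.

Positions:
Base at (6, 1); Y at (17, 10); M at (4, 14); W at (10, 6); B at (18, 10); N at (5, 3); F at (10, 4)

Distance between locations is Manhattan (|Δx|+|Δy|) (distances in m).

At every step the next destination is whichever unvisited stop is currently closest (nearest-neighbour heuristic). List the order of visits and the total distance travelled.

At Base the remaining stops are N 3, F 7, W 9, M 15, Y 20, B 21; go to N.
At N the remaining stops are F 6, W 8, M 12, Y 19, B 20; go to F.
At F the remaining stops are W 2, Y 13, B 14, M 16; go to W.
At W the remaining stops are Y 11, B 12, M 14; go to Y.
At Y the remaining stops are B 1, M 17; go to B.
At B the remaining stops are M 18; go to M.
Return M→Base: 15.
Total = 3 + 6 + 2 + 11 + 1 + 18 + 15 = 56.

56 m along Base → N → F → W → Y → B → M → Base.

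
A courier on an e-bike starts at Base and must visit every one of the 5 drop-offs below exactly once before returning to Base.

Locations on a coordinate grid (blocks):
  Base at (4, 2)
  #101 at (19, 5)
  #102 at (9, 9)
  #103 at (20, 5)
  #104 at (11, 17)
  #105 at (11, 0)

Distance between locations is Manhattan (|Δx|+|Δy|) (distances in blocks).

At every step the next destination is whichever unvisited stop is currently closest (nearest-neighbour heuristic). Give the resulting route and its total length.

Base → [#105:9 / #102:12 / #101:18 / #103:19 / #104:22] → #105 (9)
#105 → [#102:11 / #101:13 / #103:14 / #104:17] → #102 (11)
#102 → [#104:10 / #101:14 / #103:15] → #104 (10)
#104 → [#101:20 / #103:21] → #101 (20)
#101 → [#103:1] → #103 (1)
Return #103→Base: 19.
Total = 9 + 11 + 10 + 20 + 1 + 19 = 70.

Nearest-neighbour total = 70 blocks; route Base → #105 → #102 → #104 → #101 → #103 → Base.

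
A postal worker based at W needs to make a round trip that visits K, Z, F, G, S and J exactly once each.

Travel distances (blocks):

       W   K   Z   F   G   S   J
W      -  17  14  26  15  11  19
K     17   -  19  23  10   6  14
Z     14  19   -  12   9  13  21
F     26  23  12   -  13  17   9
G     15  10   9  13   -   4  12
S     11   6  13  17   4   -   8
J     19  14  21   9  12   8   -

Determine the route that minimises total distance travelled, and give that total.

Shortest round trip = 74 blocks.

W-K-Z-F-G-S-J-W: 17+19+12+13+4+8+19 = 92
W-K-Z-F-G-J-S-W: 17+19+12+13+12+8+11 = 92
W-K-Z-F-S-G-J-W: 17+19+12+17+4+12+19 = 100
W-K-Z-F-S-J-G-W: 17+19+12+17+8+12+15 = 100
W-K-Z-F-J-G-S-W: 17+19+12+9+12+4+11 = 84
W-K-Z-F-J-S-G-W: 17+19+12+9+8+4+15 = 84
W-K-Z-G-F-S-J-W: 17+19+9+13+17+8+19 = 102
W-K-Z-G-F-J-S-W: 17+19+9+13+9+8+11 = 86
… (352 more)
W-K-G-S-J-F-Z-W: 17+10+4+8+9+12+14 = 74  ← best
The minimum is 74.
One optimal route: W → K → G → S → J → F → Z → W (or its reverse).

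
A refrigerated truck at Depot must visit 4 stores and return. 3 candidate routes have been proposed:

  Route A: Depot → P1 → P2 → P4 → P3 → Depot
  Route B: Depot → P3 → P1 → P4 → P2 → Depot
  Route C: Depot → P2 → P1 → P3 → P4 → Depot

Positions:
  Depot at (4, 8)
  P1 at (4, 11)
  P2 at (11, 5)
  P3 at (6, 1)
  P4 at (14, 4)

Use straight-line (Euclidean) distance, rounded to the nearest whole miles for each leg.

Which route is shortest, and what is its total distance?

31 miles — Route A is the shortest.

Route A: 3 + 9 + 3 + 9 + 7 = 31
Route B: 7 + 10 + 12 + 3 + 8 = 40
Route C: 8 + 9 + 10 + 9 + 11 = 47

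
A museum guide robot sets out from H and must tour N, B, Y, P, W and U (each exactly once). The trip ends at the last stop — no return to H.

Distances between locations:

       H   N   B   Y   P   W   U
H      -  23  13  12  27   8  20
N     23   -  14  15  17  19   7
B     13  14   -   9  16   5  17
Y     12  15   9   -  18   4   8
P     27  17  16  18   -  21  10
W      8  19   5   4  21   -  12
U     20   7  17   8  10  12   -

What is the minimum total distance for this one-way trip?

52 — the minimum one-way total.

There are 6! = 720 possible orderings.
H→N→B→Y→P→W→U: 23+14+9+18+21+12 = 97
H→N→B→Y→P→U→W: 23+14+9+18+10+12 = 86
H→N→B→Y→W→P→U: 23+14+9+4+21+10 = 81
H→N→B→Y→W→U→P: 23+14+9+4+12+10 = 72
H→N→B→Y→U→P→W: 23+14+9+8+10+21 = 85
H→N→B→Y→U→W→P: 23+14+9+8+12+21 = 87
H→N→B→P→Y→W→U: 23+14+16+18+4+12 = 87
H→N→B→P→Y→U→W: 23+14+16+18+8+12 = 91
… (712 more)
H→Y→W→B→N→U→P: 12+4+5+14+7+10 = 52  ← best
The minimum is 52.
One shortest path: H → Y → W → B → N → U → P.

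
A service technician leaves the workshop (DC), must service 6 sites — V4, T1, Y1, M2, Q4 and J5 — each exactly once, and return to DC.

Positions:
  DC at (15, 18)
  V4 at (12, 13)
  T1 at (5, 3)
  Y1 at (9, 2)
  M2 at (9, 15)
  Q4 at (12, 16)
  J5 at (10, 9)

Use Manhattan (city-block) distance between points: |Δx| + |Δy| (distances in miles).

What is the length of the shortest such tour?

Shortest round trip = 52 miles.

There are 360 distinct closed tours to check (reversals are equivalent).
DC → V4 → T1 → Y1 → M2 → Q4 → J5 → DC: 8+17+5+13+4+9+14 = 70
DC → V4 → T1 → Y1 → M2 → J5 → Q4 → DC: 8+17+5+13+7+9+5 = 64
DC → V4 → T1 → Y1 → Q4 → M2 → J5 → DC: 8+17+5+17+4+7+14 = 72
DC → V4 → T1 → Y1 → Q4 → J5 → M2 → DC: 8+17+5+17+9+7+9 = 72
DC → V4 → T1 → Y1 → J5 → M2 → Q4 → DC: 8+17+5+8+7+4+5 = 54
DC → V4 → T1 → Y1 → J5 → Q4 → M2 → DC: 8+17+5+8+9+4+9 = 60
DC → V4 → T1 → M2 → Y1 → Q4 → J5 → DC: 8+17+16+13+17+9+14 = 94
DC → V4 → T1 → M2 → Y1 → J5 → Q4 → DC: 8+17+16+13+8+9+5 = 76
… (352 more)
DC → V4 → J5 → T1 → Y1 → M2 → Q4 → DC: 8+6+11+5+13+4+5 = 52  ← best
The minimum is 52.
One optimal route: DC → V4 → J5 → T1 → Y1 → M2 → Q4 → DC (or its reverse).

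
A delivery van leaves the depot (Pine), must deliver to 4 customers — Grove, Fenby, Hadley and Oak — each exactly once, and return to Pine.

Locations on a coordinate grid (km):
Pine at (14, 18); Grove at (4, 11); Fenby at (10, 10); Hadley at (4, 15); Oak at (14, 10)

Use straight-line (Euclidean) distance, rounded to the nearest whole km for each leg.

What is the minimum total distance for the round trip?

Shortest round trip = 32 km.

There are 12 distinct closed tours to check (reversals are equivalent).
Pine - Grove - Fenby - Hadley - Oak - Pine: 12+6+8+11+8 = 45
Pine - Grove - Fenby - Oak - Hadley - Pine: 12+6+4+11+10 = 43
Pine - Grove - Hadley - Fenby - Oak - Pine: 12+4+8+4+8 = 36
Pine - Grove - Hadley - Oak - Fenby - Pine: 12+4+11+4+9 = 40
Pine - Grove - Oak - Fenby - Hadley - Pine: 12+10+4+8+10 = 44
Pine - Grove - Oak - Hadley - Fenby - Pine: 12+10+11+8+9 = 50
Pine - Fenby - Grove - Hadley - Oak - Pine: 9+6+4+11+8 = 38
Pine - Fenby - Grove - Oak - Hadley - Pine: 9+6+10+11+10 = 46
Pine - Fenby - Hadley - Grove - Oak - Pine: 9+8+4+10+8 = 39
Pine - Fenby - Oak - Grove - Hadley - Pine: 9+4+10+4+10 = 37
Pine - Hadley - Grove - Fenby - Oak - Pine: 10+4+6+4+8 = 32
Pine - Hadley - Fenby - Grove - Oak - Pine: 10+8+6+10+8 = 42
The minimum is 32.
One optimal route: Pine → Hadley → Grove → Fenby → Oak → Pine (or its reverse).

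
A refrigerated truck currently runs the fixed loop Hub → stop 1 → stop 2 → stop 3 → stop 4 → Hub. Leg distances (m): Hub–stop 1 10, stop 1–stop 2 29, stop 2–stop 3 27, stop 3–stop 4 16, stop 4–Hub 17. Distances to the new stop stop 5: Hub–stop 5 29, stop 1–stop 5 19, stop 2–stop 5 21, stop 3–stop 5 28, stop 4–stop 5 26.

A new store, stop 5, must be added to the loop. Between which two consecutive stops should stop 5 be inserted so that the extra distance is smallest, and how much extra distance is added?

Adding 11 m by placing stop 5 on the stop 1–stop 2 leg.

Insertion cost between consecutive stops i–j is d(i,stop 5) + d(stop 5,j) − d(i,j):
  between Hub and stop 1: 29 + 19 − 10 = 38
  between stop 1 and stop 2: 19 + 21 − 29 = 11
  between stop 2 and stop 3: 21 + 28 − 27 = 22
  between stop 3 and stop 4: 28 + 26 − 16 = 38
  between stop 4 and Hub: 26 + 29 − 17 = 38
Cheapest insertion is between stop 1 and stop 2, adding 11.
New total = 99 + 11 = 110.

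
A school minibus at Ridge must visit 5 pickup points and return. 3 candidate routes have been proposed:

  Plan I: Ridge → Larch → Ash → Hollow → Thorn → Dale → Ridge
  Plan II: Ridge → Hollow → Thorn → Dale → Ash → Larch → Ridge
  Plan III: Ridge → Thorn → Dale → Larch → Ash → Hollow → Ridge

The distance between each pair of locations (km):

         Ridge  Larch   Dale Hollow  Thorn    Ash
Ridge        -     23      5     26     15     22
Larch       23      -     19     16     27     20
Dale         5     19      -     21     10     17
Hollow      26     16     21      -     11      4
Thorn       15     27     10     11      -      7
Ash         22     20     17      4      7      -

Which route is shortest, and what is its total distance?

Plan I: 23 + 20 + 4 + 11 + 10 + 5 = 73
Plan II: 26 + 11 + 10 + 17 + 20 + 23 = 107
Plan III: 15 + 10 + 19 + 20 + 4 + 26 = 94

Shortest is Plan I, total 73 km.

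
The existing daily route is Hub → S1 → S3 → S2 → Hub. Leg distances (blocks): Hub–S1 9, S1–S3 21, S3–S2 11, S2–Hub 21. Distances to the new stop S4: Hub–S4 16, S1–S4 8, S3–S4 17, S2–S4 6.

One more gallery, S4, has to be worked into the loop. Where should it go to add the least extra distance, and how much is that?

Adding 1 blocks by placing S4 on the S2–Hub leg.

Insertion cost between consecutive stops i–j is d(i,S4) + d(S4,j) − d(i,j):
  between Hub and S1: 16 + 8 − 9 = 15
  between S1 and S3: 8 + 17 − 21 = 4
  between S3 and S2: 17 + 6 − 11 = 12
  between S2 and Hub: 6 + 16 − 21 = 1
Cheapest insertion is between S2 and Hub, adding 1.
New total = 62 + 1 = 63.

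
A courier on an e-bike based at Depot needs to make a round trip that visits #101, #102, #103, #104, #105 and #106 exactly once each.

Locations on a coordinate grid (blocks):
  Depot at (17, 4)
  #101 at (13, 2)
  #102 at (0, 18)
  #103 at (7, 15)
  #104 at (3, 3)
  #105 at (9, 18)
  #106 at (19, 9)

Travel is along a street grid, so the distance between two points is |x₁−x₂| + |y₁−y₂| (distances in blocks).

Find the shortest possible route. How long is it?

74 blocks — the shortest possible round trip.

There are 360 distinct closed tours to check (reversals are equivalent).
Depot-#101-#102-#103-#104-#105-#106-Depot: 6+29+10+16+21+19+7 = 108
Depot-#101-#102-#103-#104-#106-#105-Depot: 6+29+10+16+22+19+22 = 124
Depot-#101-#102-#103-#105-#104-#106-Depot: 6+29+10+5+21+22+7 = 100
Depot-#101-#102-#103-#105-#106-#104-Depot: 6+29+10+5+19+22+15 = 106
Depot-#101-#102-#103-#106-#104-#105-Depot: 6+29+10+18+22+21+22 = 128
Depot-#101-#102-#103-#106-#105-#104-Depot: 6+29+10+18+19+21+15 = 118
Depot-#101-#102-#104-#103-#105-#106-Depot: 6+29+18+16+5+19+7 = 100
Depot-#101-#102-#104-#103-#106-#105-Depot: 6+29+18+16+18+19+22 = 128
… (352 more)
Depot-#101-#104-#102-#105-#103-#106-Depot: 6+11+18+9+5+18+7 = 74  ← best
The minimum is 74.
One optimal route: Depot → #101 → #104 → #102 → #105 → #103 → #106 → Depot (or its reverse).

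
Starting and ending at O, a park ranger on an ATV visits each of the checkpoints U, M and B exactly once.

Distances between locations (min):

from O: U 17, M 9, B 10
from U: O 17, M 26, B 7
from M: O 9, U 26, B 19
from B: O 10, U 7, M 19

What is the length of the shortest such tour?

52 min — the shortest possible round trip.

There are 3 distinct closed tours to check (reversals are equivalent).
O→U→M→B→O: 17+26+19+10 = 72
O→U→B→M→O: 17+7+19+9 = 52
O→M→U→B→O: 9+26+7+10 = 52
The minimum is 52.
One optimal route: O → U → B → M → O (or its reverse).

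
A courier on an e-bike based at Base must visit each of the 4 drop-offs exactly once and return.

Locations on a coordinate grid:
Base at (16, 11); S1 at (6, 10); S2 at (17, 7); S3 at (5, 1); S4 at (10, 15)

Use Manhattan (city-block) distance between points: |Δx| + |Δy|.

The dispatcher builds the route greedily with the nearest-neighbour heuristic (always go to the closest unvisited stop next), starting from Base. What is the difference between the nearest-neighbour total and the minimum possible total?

Excess over optimum: 16.

From Base: S2=5, S4=10, S1=11, S3=21 → choose S2 (5).
From S2: S1=14, S4=15, S3=18 → choose S1 (14).
From S1: S4=9, S3=10 → choose S4 (9).
From S4: S3=19 → choose S3 (19).
NN route Base → S2 → S1 → S4 → S3 → Base costs 68.
Optimal: Base → S2 → S3 → S1 → S4 → Base costs 52 (by enumerating all 12 distinct tours).
Excess = 68 − 52 = 16.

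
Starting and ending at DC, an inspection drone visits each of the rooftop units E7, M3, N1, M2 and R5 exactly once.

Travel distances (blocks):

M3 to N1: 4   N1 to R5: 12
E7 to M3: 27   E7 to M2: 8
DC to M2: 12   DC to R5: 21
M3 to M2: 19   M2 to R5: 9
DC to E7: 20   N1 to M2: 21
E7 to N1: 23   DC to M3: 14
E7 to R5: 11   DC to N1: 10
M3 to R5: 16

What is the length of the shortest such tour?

61 blocks — the shortest possible round trip.

DC-E7-M3-N1-M2-R5-DC: 20+27+4+21+9+21 = 102
DC-E7-M3-N1-R5-M2-DC: 20+27+4+12+9+12 = 84
DC-E7-M3-M2-N1-R5-DC: 20+27+19+21+12+21 = 120
DC-E7-M3-M2-R5-N1-DC: 20+27+19+9+12+10 = 97
DC-E7-M3-R5-N1-M2-DC: 20+27+16+12+21+12 = 108
DC-E7-M3-R5-M2-N1-DC: 20+27+16+9+21+10 = 103
DC-E7-N1-M3-M2-R5-DC: 20+23+4+19+9+21 = 96
DC-E7-N1-M3-R5-M2-DC: 20+23+4+16+9+12 = 84
DC-E7-N1-M2-M3-R5-DC: 20+23+21+19+16+21 = 120
DC-E7-N1-M2-R5-M3-DC: 20+23+21+9+16+14 = 103
DC-E7-N1-R5-M3-M2-DC: 20+23+12+16+19+12 = 102
DC-E7-N1-R5-M2-M3-DC: 20+23+12+9+19+14 = 97
DC-E7-M2-M3-N1-R5-DC: 20+8+19+4+12+21 = 84
DC-E7-M2-M3-R5-N1-DC: 20+8+19+16+12+10 = 85
… (46 more)
DC-M3-N1-R5-E7-M2-DC: 14+4+12+11+8+12 = 61  ← best
The minimum is 61.
One optimal route: DC → M3 → N1 → R5 → E7 → M2 → DC (or its reverse).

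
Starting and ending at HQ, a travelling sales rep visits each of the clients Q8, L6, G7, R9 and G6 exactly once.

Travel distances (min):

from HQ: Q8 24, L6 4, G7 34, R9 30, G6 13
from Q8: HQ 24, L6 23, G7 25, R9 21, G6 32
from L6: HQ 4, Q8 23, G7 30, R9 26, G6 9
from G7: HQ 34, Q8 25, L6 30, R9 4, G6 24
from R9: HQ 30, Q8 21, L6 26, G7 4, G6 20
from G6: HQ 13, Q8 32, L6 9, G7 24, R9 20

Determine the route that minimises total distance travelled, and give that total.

HQ→Q8→L6→G7→R9→G6→HQ: 24+23+30+4+20+13 = 114
HQ→Q8→L6→G7→G6→R9→HQ: 24+23+30+24+20+30 = 151
HQ→Q8→L6→R9→G7→G6→HQ: 24+23+26+4+24+13 = 114
HQ→Q8→L6→R9→G6→G7→HQ: 24+23+26+20+24+34 = 151
HQ→Q8→L6→G6→G7→R9→HQ: 24+23+9+24+4+30 = 114
HQ→Q8→L6→G6→R9→G7→HQ: 24+23+9+20+4+34 = 114
HQ→Q8→G7→L6→R9→G6→HQ: 24+25+30+26+20+13 = 138
HQ→Q8→G7→L6→G6→R9→HQ: 24+25+30+9+20+30 = 138
HQ→Q8→G7→R9→L6→G6→HQ: 24+25+4+26+9+13 = 101
HQ→Q8→G7→R9→G6→L6→HQ: 24+25+4+20+9+4 = 86
HQ→Q8→G7→G6→L6→R9→HQ: 24+25+24+9+26+30 = 138
HQ→Q8→G7→G6→R9→L6→HQ: 24+25+24+20+26+4 = 123
HQ→Q8→R9→L6→G7→G6→HQ: 24+21+26+30+24+13 = 138
HQ→Q8→R9→L6→G6→G7→HQ: 24+21+26+9+24+34 = 138
… (46 more)
The minimum is 86.
One optimal route: HQ → Q8 → G7 → R9 → G6 → L6 → HQ (or its reverse).

86 min — the shortest possible round trip.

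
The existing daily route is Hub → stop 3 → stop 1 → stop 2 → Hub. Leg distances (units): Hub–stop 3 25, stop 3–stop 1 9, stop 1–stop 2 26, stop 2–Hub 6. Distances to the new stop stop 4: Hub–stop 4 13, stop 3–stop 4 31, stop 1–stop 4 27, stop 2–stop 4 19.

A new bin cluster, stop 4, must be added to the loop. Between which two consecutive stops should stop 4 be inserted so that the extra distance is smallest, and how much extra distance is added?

Insertion cost between consecutive stops i–j is d(i,stop 4) + d(stop 4,j) − d(i,j):
  between Hub and stop 3: 13 + 31 − 25 = 19
  between stop 3 and stop 1: 31 + 27 − 9 = 49
  between stop 1 and stop 2: 27 + 19 − 26 = 20
  between stop 2 and Hub: 19 + 13 − 6 = 26
Cheapest insertion is between Hub and stop 3, adding 19.
New total = 66 + 19 = 85.

Adding 19 by placing stop 4 on the Hub–stop 3 leg.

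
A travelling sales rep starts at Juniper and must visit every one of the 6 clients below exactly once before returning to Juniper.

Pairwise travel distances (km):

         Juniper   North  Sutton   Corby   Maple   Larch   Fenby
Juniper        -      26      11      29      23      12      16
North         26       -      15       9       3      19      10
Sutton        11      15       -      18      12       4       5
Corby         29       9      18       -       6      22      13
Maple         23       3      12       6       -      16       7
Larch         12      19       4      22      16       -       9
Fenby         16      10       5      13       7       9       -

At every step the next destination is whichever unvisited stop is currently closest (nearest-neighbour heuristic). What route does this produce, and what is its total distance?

Juniper → [Sutton:11 / Larch:12 / Fenby:16 / Maple:23 / North:26 / Corby:29] → Sutton (11)
Sutton → [Larch:4 / Fenby:5 / Maple:12 / North:15 / Corby:18] → Larch (4)
Larch → [Fenby:9 / Maple:16 / North:19 / Corby:22] → Fenby (9)
Fenby → [Maple:7 / North:10 / Corby:13] → Maple (7)
Maple → [North:3 / Corby:6] → North (3)
North → [Corby:9] → Corby (9)
Return Corby→Juniper: 29.
Total = 11 + 4 + 9 + 7 + 3 + 9 + 29 = 72.

Nearest-neighbour total = 72 km; route Juniper → Sutton → Larch → Fenby → Maple → North → Corby → Juniper.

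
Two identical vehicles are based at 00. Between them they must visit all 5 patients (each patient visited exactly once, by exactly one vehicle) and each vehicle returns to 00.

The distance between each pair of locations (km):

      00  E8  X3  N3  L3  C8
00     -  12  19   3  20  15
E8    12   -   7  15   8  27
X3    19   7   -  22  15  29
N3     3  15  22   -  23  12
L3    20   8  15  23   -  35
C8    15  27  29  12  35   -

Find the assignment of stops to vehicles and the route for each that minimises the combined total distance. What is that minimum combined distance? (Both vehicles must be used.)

There are 2^4 − 1 = 15 ways to divide the 5 stops into two non-empty groups. For each, the best each vehicle can do is its own shortest tour through its group:
  {E8} + {X3, N3, L3, C8}: 24 + 79 = 103
  {X3} + {E8, N3, L3, C8}: 38 + 70 = 108
  {E8, X3} + {N3, L3, C8}: 38 + 70 = 108
  {N3} + {E8, X3, L3, C8}: 6 + 79 = 85
  {E8, N3} + {X3, L3, C8}: 30 + 79 = 109
  {X3, N3} + {E8, L3, C8}: 44 + 70 = 114
  … (15 splits in total)
  {E8, X3, L3} + {N3, C8}: 54 + 30 = 84  ← best
Best: vehicle 1 00 → E8 → X3 → L3 → 00 = 54; vehicle 2 00 → N3 → C8 → 00 = 30; combined 84.

84 km — the smallest possible combined total.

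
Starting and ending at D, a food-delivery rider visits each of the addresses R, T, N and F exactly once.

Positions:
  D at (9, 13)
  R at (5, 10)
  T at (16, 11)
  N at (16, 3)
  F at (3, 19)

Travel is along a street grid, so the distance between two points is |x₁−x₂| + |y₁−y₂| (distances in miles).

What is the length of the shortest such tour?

There are 12 distinct closed tours to check (reversals are equivalent).
D-R-T-N-F-D: 7+12+8+29+12 = 68
D-R-T-F-N-D: 7+12+21+29+17 = 86
D-R-N-T-F-D: 7+18+8+21+12 = 66
D-R-N-F-T-D: 7+18+29+21+9 = 84
D-R-F-T-N-D: 7+11+21+8+17 = 64
D-R-F-N-T-D: 7+11+29+8+9 = 64
D-T-R-N-F-D: 9+12+18+29+12 = 80
D-T-R-F-N-D: 9+12+11+29+17 = 78
D-T-N-R-F-D: 9+8+18+11+12 = 58
D-T-F-R-N-D: 9+21+11+18+17 = 76
D-N-R-T-F-D: 17+18+12+21+12 = 80
D-N-T-R-F-D: 17+8+12+11+12 = 60
The minimum is 58.
One optimal route: D → T → N → R → F → D (or its reverse).

Minimum total distance: 58 miles.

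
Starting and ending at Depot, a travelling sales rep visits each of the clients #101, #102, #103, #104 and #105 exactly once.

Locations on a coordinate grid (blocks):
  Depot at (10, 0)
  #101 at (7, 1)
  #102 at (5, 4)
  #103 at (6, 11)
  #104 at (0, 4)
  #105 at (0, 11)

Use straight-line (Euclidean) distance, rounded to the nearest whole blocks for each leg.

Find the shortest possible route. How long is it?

Minimum total distance: 37 blocks.

There are 60 distinct closed tours to check (reversals are equivalent).
Depot-#101-#102-#103-#104-#105-Depot: 3+4+7+9+7+15 = 45
Depot-#101-#102-#103-#105-#104-Depot: 3+4+7+6+7+11 = 38
Depot-#101-#102-#104-#103-#105-Depot: 3+4+5+9+6+15 = 42
Depot-#101-#102-#104-#105-#103-Depot: 3+4+5+7+6+12 = 37
Depot-#101-#102-#105-#103-#104-Depot: 3+4+9+6+9+11 = 42
Depot-#101-#102-#105-#104-#103-Depot: 3+4+9+7+9+12 = 44
Depot-#101-#103-#102-#104-#105-Depot: 3+10+7+5+7+15 = 47
Depot-#101-#103-#102-#105-#104-Depot: 3+10+7+9+7+11 = 47
Depot-#101-#103-#104-#102-#105-Depot: 3+10+9+5+9+15 = 51
Depot-#101-#103-#104-#105-#102-Depot: 3+10+9+7+9+6 = 44
Depot-#101-#103-#105-#102-#104-Depot: 3+10+6+9+5+11 = 44
Depot-#101-#103-#105-#104-#102-Depot: 3+10+6+7+5+6 = 37
Depot-#101-#104-#102-#103-#105-Depot: 3+8+5+7+6+15 = 44
Depot-#101-#104-#102-#105-#103-Depot: 3+8+5+9+6+12 = 43
… (46 more)
The minimum is 37.
One optimal route: Depot → #101 → #102 → #104 → #105 → #103 → Depot (or its reverse).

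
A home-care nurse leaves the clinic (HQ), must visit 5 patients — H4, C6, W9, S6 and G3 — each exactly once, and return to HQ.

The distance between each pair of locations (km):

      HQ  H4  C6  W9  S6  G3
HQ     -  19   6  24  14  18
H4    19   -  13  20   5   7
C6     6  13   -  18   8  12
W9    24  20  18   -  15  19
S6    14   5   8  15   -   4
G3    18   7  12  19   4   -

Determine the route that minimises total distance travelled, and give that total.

69 km — the shortest possible round trip.

There are 60 distinct closed tours to check (reversals are equivalent).
HQ - H4 - C6 - W9 - S6 - G3 - HQ: 19+13+18+15+4+18 = 87
HQ - H4 - C6 - W9 - G3 - S6 - HQ: 19+13+18+19+4+14 = 87
HQ - H4 - C6 - S6 - W9 - G3 - HQ: 19+13+8+15+19+18 = 92
HQ - H4 - C6 - S6 - G3 - W9 - HQ: 19+13+8+4+19+24 = 87
HQ - H4 - C6 - G3 - W9 - S6 - HQ: 19+13+12+19+15+14 = 92
HQ - H4 - C6 - G3 - S6 - W9 - HQ: 19+13+12+4+15+24 = 87
HQ - H4 - W9 - C6 - S6 - G3 - HQ: 19+20+18+8+4+18 = 87
HQ - H4 - W9 - C6 - G3 - S6 - HQ: 19+20+18+12+4+14 = 87
HQ - H4 - W9 - S6 - C6 - G3 - HQ: 19+20+15+8+12+18 = 92
HQ - H4 - W9 - S6 - G3 - C6 - HQ: 19+20+15+4+12+6 = 76
HQ - H4 - W9 - G3 - C6 - S6 - HQ: 19+20+19+12+8+14 = 92
HQ - H4 - W9 - G3 - S6 - C6 - HQ: 19+20+19+4+8+6 = 76
HQ - H4 - S6 - C6 - W9 - G3 - HQ: 19+5+8+18+19+18 = 87
HQ - H4 - S6 - C6 - G3 - W9 - HQ: 19+5+8+12+19+24 = 87
… (46 more)
HQ - H4 - G3 - S6 - W9 - C6 - HQ: 19+7+4+15+18+6 = 69  ← best
The minimum is 69.
One optimal route: HQ → H4 → G3 → S6 → W9 → C6 → HQ (or its reverse).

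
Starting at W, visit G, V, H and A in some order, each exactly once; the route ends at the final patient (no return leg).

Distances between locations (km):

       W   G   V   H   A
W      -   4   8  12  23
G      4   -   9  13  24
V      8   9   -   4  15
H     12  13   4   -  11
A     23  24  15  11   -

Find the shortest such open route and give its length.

There are 4! = 24 possible orderings.
W → G → V → H → A: 4+9+4+11 = 28
W → G → V → A → H: 4+9+15+11 = 39
W → G → H → V → A: 4+13+4+15 = 36
W → G → H → A → V: 4+13+11+15 = 43
W → G → A → V → H: 4+24+15+4 = 47
W → G → A → H → V: 4+24+11+4 = 43
W → V → G → H → A: 8+9+13+11 = 41
W → V → G → A → H: 8+9+24+11 = 52
W → V → H → G → A: 8+4+13+24 = 49
W → V → H → A → G: 8+4+11+24 = 47
W → V → A → G → H: 8+15+24+13 = 60
W → V → A → H → G: 8+15+11+13 = 47
W → H → G → V → A: 12+13+9+15 = 49
W → H → G → A → V: 12+13+24+15 = 64
… (10 more)
The minimum is 28.
One shortest path: W → G → V → H → A.

Minimum one-way distance = 28 km.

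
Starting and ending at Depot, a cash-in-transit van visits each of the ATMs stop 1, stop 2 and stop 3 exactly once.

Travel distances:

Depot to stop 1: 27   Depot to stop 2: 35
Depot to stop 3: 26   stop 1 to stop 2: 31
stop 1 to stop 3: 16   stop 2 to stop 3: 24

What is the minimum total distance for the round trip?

Shortest round trip = 102.

With 3 stops there are 3!/2 = 3 distinct round trips (a route and its reverse cost the same).
Depot → stop 1 → stop 2 → stop 3 → Depot: 27+31+24+26 = 108
Depot → stop 1 → stop 3 → stop 2 → Depot: 27+16+24+35 = 102
Depot → stop 2 → stop 1 → stop 3 → Depot: 35+31+16+26 = 108
The minimum is 102.
One optimal route: Depot → stop 1 → stop 3 → stop 2 → Depot (or its reverse).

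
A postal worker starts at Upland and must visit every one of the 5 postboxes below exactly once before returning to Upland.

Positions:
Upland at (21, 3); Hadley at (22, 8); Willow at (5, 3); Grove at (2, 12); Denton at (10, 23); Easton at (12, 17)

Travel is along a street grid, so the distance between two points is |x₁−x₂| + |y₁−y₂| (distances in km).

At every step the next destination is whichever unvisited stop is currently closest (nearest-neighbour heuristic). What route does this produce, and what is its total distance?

80 km along Upland → Hadley → Easton → Denton → Grove → Willow → Upland.

From Upland: distances to unvisited — Hadley=6, Willow=16, Easton=23, Grove=28, Denton=31. Nearest is Hadley (6).
From Hadley: distances to unvisited — Easton=19, Willow=22, Grove=24, Denton=27. Nearest is Easton (19).
From Easton: distances to unvisited — Denton=8, Grove=15, Willow=21. Nearest is Denton (8).
From Denton: distances to unvisited — Grove=19, Willow=25. Nearest is Grove (19).
From Grove: distances to unvisited — Willow=12. Nearest is Willow (12).
Return Willow→Upland: 16.
Total = 6 + 19 + 8 + 19 + 12 + 16 = 80.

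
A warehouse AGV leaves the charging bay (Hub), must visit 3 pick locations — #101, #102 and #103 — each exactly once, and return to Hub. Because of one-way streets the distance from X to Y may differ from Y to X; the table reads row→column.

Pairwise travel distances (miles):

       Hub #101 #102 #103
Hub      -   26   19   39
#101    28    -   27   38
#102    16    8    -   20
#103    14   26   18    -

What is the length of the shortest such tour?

Hub - #101 - #102 - #103 - Hub: 26+27+20+14 = 87
Hub - #101 - #103 - #102 - Hub: 26+38+18+16 = 98
Hub - #102 - #101 - #103 - Hub: 19+8+38+14 = 79
Hub - #102 - #103 - #101 - Hub: 19+20+26+28 = 93
Hub - #103 - #101 - #102 - Hub: 39+26+27+16 = 108
Hub - #103 - #102 - #101 - Hub: 39+18+8+28 = 93
The minimum is 79.
One optimal route: Hub → #102 → #101 → #103 → Hub.

Minimum total distance: 79 miles.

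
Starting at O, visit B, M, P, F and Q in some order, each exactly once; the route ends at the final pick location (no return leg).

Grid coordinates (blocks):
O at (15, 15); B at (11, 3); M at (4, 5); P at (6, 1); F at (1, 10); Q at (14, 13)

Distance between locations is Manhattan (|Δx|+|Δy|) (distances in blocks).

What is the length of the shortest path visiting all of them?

Minimum one-way distance = 37 blocks.

There are 5! = 120 possible orderings.
O→B→M→P→F→Q: 16+9+6+14+16 = 61
O→B→M→P→Q→F: 16+9+6+20+16 = 67
O→B→M→F→P→Q: 16+9+8+14+20 = 67
O→B→M→F→Q→P: 16+9+8+16+20 = 69
O→B→M→Q→P→F: 16+9+18+20+14 = 77
O→B→M→Q→F→P: 16+9+18+16+14 = 73
O→B→P→M→F→Q: 16+7+6+8+16 = 53
O→B→P→M→Q→F: 16+7+6+18+16 = 63
O→B→P→F→M→Q: 16+7+14+8+18 = 63
O→B→P→F→Q→M: 16+7+14+16+18 = 71
O→B→P→Q→M→F: 16+7+20+18+8 = 69
O→B→P→Q→F→M: 16+7+20+16+8 = 67
O→B→F→M→P→Q: 16+17+8+6+20 = 67
O→B→F→M→Q→P: 16+17+8+18+20 = 79
… (106 more)
O→Q→B→P→M→F: 3+13+7+6+8 = 37  ← best
The minimum is 37.
One shortest path: O → Q → B → P → M → F.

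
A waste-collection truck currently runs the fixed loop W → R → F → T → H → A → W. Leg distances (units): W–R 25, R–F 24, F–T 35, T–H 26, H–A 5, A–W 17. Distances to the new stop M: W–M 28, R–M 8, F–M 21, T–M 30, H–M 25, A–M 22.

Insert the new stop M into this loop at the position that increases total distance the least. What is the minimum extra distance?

Insertion cost between consecutive stops i–j is d(i,M) + d(M,j) − d(i,j):
  between W and R: 28 + 8 − 25 = 11
  between R and F: 8 + 21 − 24 = 5
  between F and T: 21 + 30 − 35 = 16
  between T and H: 30 + 25 − 26 = 29
  between H and A: 25 + 22 − 5 = 42
  between A and W: 22 + 28 − 17 = 33
Cheapest insertion is between R and F, adding 5.
New total = 132 + 5 = 137.

Minimum extra distance: 5, inserting M between R and F.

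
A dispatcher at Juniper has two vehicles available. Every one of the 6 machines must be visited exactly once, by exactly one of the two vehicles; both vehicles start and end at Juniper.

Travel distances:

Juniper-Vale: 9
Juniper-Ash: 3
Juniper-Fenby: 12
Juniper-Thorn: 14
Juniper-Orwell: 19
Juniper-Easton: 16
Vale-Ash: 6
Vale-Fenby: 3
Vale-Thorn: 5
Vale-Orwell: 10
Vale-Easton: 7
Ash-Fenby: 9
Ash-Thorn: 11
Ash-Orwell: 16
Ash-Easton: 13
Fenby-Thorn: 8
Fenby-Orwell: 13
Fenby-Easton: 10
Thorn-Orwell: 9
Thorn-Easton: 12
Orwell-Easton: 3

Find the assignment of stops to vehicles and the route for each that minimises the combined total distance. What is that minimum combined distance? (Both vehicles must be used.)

Try each way of splitting the stops between the two vehicles (each non-empty) and, for each split, find the best tour for each vehicle:
  {Vale} + {Ash, Fenby, Thorn, Orwell, Easton}: 18 + 48 = 66
  {Ash} + {Vale, Fenby, Thorn, Orwell, Easton}: 6 + 48 = 54
  {Vale, Ash} + {Fenby, Thorn, Orwell, Easton}: 18 + 48 = 66
  {Fenby} + {Vale, Ash, Thorn, Orwell, Easton}: 24 + 42 = 66
  {Vale, Fenby} + {Ash, Thorn, Orwell, Easton}: 24 + 42 = 66
  {Ash, Fenby} + {Vale, Thorn, Orwell, Easton}: 24 + 42 = 66
  … (31 splits in total)
Best: vehicle 1 Juniper → Ash → Juniper = 6; vehicle 2 Juniper → Vale → Fenby → Thorn → Orwell → Easton → Juniper = 48; combined 54.

54 — the smallest possible combined total.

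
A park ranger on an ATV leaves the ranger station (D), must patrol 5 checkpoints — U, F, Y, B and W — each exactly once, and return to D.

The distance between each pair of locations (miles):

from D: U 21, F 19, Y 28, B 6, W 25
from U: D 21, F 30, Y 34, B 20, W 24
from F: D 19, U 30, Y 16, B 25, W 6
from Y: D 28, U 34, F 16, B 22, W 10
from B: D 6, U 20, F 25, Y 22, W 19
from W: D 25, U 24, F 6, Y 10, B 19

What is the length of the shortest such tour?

Shortest round trip = 95 miles.

With 5 stops there are 5!/2 = 60 distinct round trips (a route and its reverse cost the same).
D - U - F - Y - B - W - D: 21+30+16+22+19+25 = 133
D - U - F - Y - W - B - D: 21+30+16+10+19+6 = 102
D - U - F - B - Y - W - D: 21+30+25+22+10+25 = 133
D - U - F - B - W - Y - D: 21+30+25+19+10+28 = 133
D - U - F - W - Y - B - D: 21+30+6+10+22+6 = 95
D - U - F - W - B - Y - D: 21+30+6+19+22+28 = 126
D - U - Y - F - B - W - D: 21+34+16+25+19+25 = 140
D - U - Y - F - W - B - D: 21+34+16+6+19+6 = 102
D - U - Y - B - F - W - D: 21+34+22+25+6+25 = 133
D - U - Y - B - W - F - D: 21+34+22+19+6+19 = 121
D - U - Y - W - F - B - D: 21+34+10+6+25+6 = 102
D - U - Y - W - B - F - D: 21+34+10+19+25+19 = 128
D - U - B - F - Y - W - D: 21+20+25+16+10+25 = 117
D - U - B - F - W - Y - D: 21+20+25+6+10+28 = 110
… (46 more)
The minimum is 95.
One optimal route: D → U → F → W → Y → B → D (or its reverse).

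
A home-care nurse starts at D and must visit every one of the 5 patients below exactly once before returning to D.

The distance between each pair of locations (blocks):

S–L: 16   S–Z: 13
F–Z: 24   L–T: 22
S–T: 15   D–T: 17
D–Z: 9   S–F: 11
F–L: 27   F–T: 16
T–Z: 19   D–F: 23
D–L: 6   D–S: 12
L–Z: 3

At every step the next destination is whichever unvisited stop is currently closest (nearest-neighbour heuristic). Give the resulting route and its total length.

Nearest-neighbour total = 66 blocks; route D → L → Z → S → F → T → D.

At D the remaining stops are L 6, Z 9, S 12, T 17, F 23; go to L.
At L the remaining stops are Z 3, S 16, T 22, F 27; go to Z.
At Z the remaining stops are S 13, T 19, F 24; go to S.
At S the remaining stops are F 11, T 15; go to F.
At F the remaining stops are T 16; go to T.
Return T→D: 17.
Total = 6 + 3 + 13 + 11 + 16 + 17 = 66.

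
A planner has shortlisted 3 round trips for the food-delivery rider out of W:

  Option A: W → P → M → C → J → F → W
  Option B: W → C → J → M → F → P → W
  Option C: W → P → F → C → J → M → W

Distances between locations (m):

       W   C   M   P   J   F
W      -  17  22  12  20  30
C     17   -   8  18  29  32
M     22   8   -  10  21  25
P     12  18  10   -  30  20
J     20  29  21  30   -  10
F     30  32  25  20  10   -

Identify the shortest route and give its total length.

Shortest is Option A, total 99 m.

Option A: 12 + 10 + 8 + 29 + 10 + 30 = 99
Option B: 17 + 29 + 21 + 25 + 20 + 12 = 124
Option C: 12 + 20 + 32 + 29 + 21 + 22 = 136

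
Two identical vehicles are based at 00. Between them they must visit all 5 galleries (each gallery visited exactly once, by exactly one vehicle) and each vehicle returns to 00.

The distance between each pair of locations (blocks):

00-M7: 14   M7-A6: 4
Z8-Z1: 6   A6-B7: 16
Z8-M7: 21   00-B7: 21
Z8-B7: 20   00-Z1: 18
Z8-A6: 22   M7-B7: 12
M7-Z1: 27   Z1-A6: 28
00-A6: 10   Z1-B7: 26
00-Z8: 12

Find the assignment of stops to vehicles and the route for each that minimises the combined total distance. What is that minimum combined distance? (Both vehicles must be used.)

Minimum combined distance: 83 blocks.

Check every non-empty split of the stops between the two vehicles; for each half take its own optimal tour:
  {Z8} + {M7, Z1, A6, B7}: 24 + 70 = 94
  {M7} + {Z8, Z1, A6, B7}: 28 + 70 = 98
  {Z8, M7} + {Z1, A6, B7}: 47 + 70 = 117
  {Z1} + {Z8, M7, A6, B7}: 36 + 58 = 94
  {Z8, Z1} + {M7, A6, B7}: 36 + 47 = 83
  {M7, Z1} + {Z8, A6, B7}: 59 + 58 = 117
  … (15 splits in total)
Best: vehicle 1 00 → Z8 → Z1 → 00 = 36; vehicle 2 00 → A6 → M7 → B7 → 00 = 47; combined 83.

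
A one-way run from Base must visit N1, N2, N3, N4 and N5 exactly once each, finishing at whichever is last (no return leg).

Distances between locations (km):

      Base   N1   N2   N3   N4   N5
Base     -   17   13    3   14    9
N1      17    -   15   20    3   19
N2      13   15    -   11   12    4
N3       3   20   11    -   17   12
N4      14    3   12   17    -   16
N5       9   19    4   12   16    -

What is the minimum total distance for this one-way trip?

There are 5! = 120 possible orderings.
Base → N1 → N2 → N3 → N4 → N5: 17+15+11+17+16 = 76
Base → N1 → N2 → N3 → N5 → N4: 17+15+11+12+16 = 71
Base → N1 → N2 → N4 → N3 → N5: 17+15+12+17+12 = 73
Base → N1 → N2 → N4 → N5 → N3: 17+15+12+16+12 = 72
Base → N1 → N2 → N5 → N3 → N4: 17+15+4+12+17 = 65
Base → N1 → N2 → N5 → N4 → N3: 17+15+4+16+17 = 69
Base → N1 → N3 → N2 → N4 → N5: 17+20+11+12+16 = 76
Base → N1 → N3 → N2 → N5 → N4: 17+20+11+4+16 = 68
Base → N1 → N3 → N4 → N2 → N5: 17+20+17+12+4 = 70
Base → N1 → N3 → N4 → N5 → N2: 17+20+17+16+4 = 74
Base → N1 → N3 → N5 → N2 → N4: 17+20+12+4+12 = 65
Base → N1 → N3 → N5 → N4 → N2: 17+20+12+16+12 = 77
Base → N1 → N4 → N2 → N3 → N5: 17+3+12+11+12 = 55
Base → N1 → N4 → N2 → N5 → N3: 17+3+12+4+12 = 48
… (106 more)
Base → N3 → N5 → N2 → N4 → N1: 3+12+4+12+3 = 34  ← best
The minimum is 34.
One shortest path: Base → N3 → N5 → N2 → N4 → N1.

Shortest open route: 34 km.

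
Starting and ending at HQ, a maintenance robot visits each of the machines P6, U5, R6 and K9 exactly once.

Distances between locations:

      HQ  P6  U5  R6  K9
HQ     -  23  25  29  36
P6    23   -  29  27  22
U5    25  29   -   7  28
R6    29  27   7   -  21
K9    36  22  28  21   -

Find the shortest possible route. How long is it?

With 4 stops there are 4!/2 = 12 distinct round trips (a route and its reverse cost the same).
HQ - P6 - U5 - R6 - K9 - HQ: 23+29+7+21+36 = 116
HQ - P6 - U5 - K9 - R6 - HQ: 23+29+28+21+29 = 130
HQ - P6 - R6 - U5 - K9 - HQ: 23+27+7+28+36 = 121
HQ - P6 - R6 - K9 - U5 - HQ: 23+27+21+28+25 = 124
HQ - P6 - K9 - U5 - R6 - HQ: 23+22+28+7+29 = 109
HQ - P6 - K9 - R6 - U5 - HQ: 23+22+21+7+25 = 98
HQ - U5 - P6 - R6 - K9 - HQ: 25+29+27+21+36 = 138
HQ - U5 - P6 - K9 - R6 - HQ: 25+29+22+21+29 = 126
HQ - U5 - R6 - P6 - K9 - HQ: 25+7+27+22+36 = 117
HQ - U5 - K9 - P6 - R6 - HQ: 25+28+22+27+29 = 131
HQ - R6 - P6 - U5 - K9 - HQ: 29+27+29+28+36 = 149
HQ - R6 - U5 - P6 - K9 - HQ: 29+7+29+22+36 = 123
The minimum is 98.
One optimal route: HQ → P6 → K9 → R6 → U5 → HQ (or its reverse).

Minimum total distance: 98.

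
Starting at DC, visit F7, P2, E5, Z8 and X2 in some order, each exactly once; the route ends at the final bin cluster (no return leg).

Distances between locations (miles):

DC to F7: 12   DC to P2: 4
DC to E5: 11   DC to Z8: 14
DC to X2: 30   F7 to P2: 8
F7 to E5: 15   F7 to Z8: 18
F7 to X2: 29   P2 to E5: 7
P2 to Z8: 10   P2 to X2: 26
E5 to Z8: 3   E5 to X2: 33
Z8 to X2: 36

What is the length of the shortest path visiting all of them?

There are 5! = 120 possible orderings.
DC→F7→P2→E5→Z8→X2: 12+8+7+3+36 = 66
DC→F7→P2→E5→X2→Z8: 12+8+7+33+36 = 96
DC→F7→P2→Z8→E5→X2: 12+8+10+3+33 = 66
DC→F7→P2→Z8→X2→E5: 12+8+10+36+33 = 99
DC→F7→P2→X2→E5→Z8: 12+8+26+33+3 = 82
DC→F7→P2→X2→Z8→E5: 12+8+26+36+3 = 85
DC→F7→E5→P2→Z8→X2: 12+15+7+10+36 = 80
DC→F7→E5→P2→X2→Z8: 12+15+7+26+36 = 96
DC→F7→E5→Z8→P2→X2: 12+15+3+10+26 = 66
DC→F7→E5→Z8→X2→P2: 12+15+3+36+26 = 92
DC→F7→E5→X2→P2→Z8: 12+15+33+26+10 = 96
DC→F7→E5→X2→Z8→P2: 12+15+33+36+10 = 106
DC→F7→Z8→P2→E5→X2: 12+18+10+7+33 = 80
DC→F7→Z8→P2→X2→E5: 12+18+10+26+33 = 99
… (106 more)
DC→P2→E5→Z8→F7→X2: 4+7+3+18+29 = 61  ← best
The minimum is 61.
One shortest path: DC → P2 → E5 → Z8 → F7 → X2.

61 miles — the minimum one-way total.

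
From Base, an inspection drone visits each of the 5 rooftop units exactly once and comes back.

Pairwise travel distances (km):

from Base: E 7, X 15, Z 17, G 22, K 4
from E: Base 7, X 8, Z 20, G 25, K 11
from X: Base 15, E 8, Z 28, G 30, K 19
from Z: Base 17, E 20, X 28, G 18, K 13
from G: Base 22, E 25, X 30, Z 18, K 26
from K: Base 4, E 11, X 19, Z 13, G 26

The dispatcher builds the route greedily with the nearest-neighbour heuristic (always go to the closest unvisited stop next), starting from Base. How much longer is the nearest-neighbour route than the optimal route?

The nearest-neighbour route is 11 km longer than optimal.

Base: K=4, E=7, X=15, Z=17, G=22 ⇒ K
K: E=11, Z=13, X=19, G=26 ⇒ E
E: X=8, Z=20, G=25 ⇒ X
X: Z=28, G=30 ⇒ Z
Z: G=18 ⇒ G
NN route Base → K → E → X → Z → G → Base costs 91.
Optimal: Base → E → X → G → Z → K → Base costs 80 (by enumerating all 60 distinct tours).
Excess = 91 − 80 = 11.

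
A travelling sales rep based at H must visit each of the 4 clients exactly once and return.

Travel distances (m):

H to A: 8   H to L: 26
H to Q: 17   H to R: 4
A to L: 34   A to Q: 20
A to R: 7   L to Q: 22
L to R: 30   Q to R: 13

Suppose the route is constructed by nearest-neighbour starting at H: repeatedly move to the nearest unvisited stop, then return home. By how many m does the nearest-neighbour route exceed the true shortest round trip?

Excess over optimum: 3 m.

H: R=4, A=8, Q=17, L=26 ⇒ R
R: A=7, Q=13, L=30 ⇒ A
A: Q=20, L=34 ⇒ Q
Q: L=22 ⇒ L
NN route H → R → A → Q → L → H costs 79.
Optimal: H → A → R → Q → L → H costs 76 (by enumerating all 12 distinct tours).
Excess = 79 − 76 = 3.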